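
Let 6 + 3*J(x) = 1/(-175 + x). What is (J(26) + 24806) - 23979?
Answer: 368774/447 ≈ 825.00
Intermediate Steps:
J(x) = -2 + 1/(3*(-175 + x))
(J(26) + 24806) - 23979 = ((1051 - 6*26)/(3*(-175 + 26)) + 24806) - 23979 = ((1/3)*(1051 - 156)/(-149) + 24806) - 23979 = ((1/3)*(-1/149)*895 + 24806) - 23979 = (-895/447 + 24806) - 23979 = 11087387/447 - 23979 = 368774/447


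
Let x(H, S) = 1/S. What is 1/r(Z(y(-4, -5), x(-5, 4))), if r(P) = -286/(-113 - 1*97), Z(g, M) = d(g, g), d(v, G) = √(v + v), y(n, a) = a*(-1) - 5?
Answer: 105/143 ≈ 0.73427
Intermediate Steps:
y(n, a) = -5 - a (y(n, a) = -a - 5 = -5 - a)
d(v, G) = √2*√v (d(v, G) = √(2*v) = √2*√v)
Z(g, M) = √2*√g
r(P) = 143/105 (r(P) = -286/(-113 - 97) = -286/(-210) = -286*(-1/210) = 143/105)
1/r(Z(y(-4, -5), x(-5, 4))) = 1/(143/105) = 105/143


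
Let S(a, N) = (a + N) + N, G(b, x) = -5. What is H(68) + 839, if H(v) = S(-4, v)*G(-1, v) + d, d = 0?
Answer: 179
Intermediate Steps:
S(a, N) = a + 2*N (S(a, N) = (N + a) + N = a + 2*N)
H(v) = 20 - 10*v (H(v) = (-4 + 2*v)*(-5) + 0 = (20 - 10*v) + 0 = 20 - 10*v)
H(68) + 839 = (20 - 10*68) + 839 = (20 - 680) + 839 = -660 + 839 = 179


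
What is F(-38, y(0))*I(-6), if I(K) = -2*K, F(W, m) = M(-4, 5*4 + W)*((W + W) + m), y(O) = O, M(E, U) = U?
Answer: 16416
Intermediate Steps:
F(W, m) = (20 + W)*(m + 2*W) (F(W, m) = (5*4 + W)*((W + W) + m) = (20 + W)*(2*W + m) = (20 + W)*(m + 2*W))
F(-38, y(0))*I(-6) = ((20 - 38)*(0 + 2*(-38)))*(-2*(-6)) = -18*(0 - 76)*12 = -18*(-76)*12 = 1368*12 = 16416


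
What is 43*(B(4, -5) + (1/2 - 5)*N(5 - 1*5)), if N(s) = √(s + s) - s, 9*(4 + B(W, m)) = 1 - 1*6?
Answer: -1763/9 ≈ -195.89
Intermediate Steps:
B(W, m) = -41/9 (B(W, m) = -4 + (1 - 1*6)/9 = -4 + (1 - 6)/9 = -4 + (⅑)*(-5) = -4 - 5/9 = -41/9)
N(s) = -s + √2*√s (N(s) = √(2*s) - s = √2*√s - s = -s + √2*√s)
43*(B(4, -5) + (1/2 - 5)*N(5 - 1*5)) = 43*(-41/9 + (1/2 - 5)*(-(5 - 1*5) + √2*√(5 - 1*5))) = 43*(-41/9 + (½ - 5)*(-(5 - 5) + √2*√(5 - 5))) = 43*(-41/9 - 9*(-1*0 + √2*√0)/2) = 43*(-41/9 - 9*(0 + √2*0)/2) = 43*(-41/9 - 9*(0 + 0)/2) = 43*(-41/9 - 9/2*0) = 43*(-41/9 + 0) = 43*(-41/9) = -1763/9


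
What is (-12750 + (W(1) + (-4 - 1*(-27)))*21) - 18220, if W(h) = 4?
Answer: -30403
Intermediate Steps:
(-12750 + (W(1) + (-4 - 1*(-27)))*21) - 18220 = (-12750 + (4 + (-4 - 1*(-27)))*21) - 18220 = (-12750 + (4 + (-4 + 27))*21) - 18220 = (-12750 + (4 + 23)*21) - 18220 = (-12750 + 27*21) - 18220 = (-12750 + 567) - 18220 = -12183 - 18220 = -30403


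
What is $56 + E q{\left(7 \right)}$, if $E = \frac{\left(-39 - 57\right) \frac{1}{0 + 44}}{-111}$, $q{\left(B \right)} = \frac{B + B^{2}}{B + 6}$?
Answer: $\frac{296744}{5291} \approx 56.085$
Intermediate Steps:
$q{\left(B \right)} = \frac{B + B^{2}}{6 + B}$
$E = \frac{8}{407}$ ($E = - \frac{96}{44} \left(- \frac{1}{111}\right) = \left(-96\right) \frac{1}{44} \left(- \frac{1}{111}\right) = \left(- \frac{24}{11}\right) \left(- \frac{1}{111}\right) = \frac{8}{407} \approx 0.019656$)
$56 + E q{\left(7 \right)} = 56 + \frac{8 \frac{7 \left(1 + 7\right)}{6 + 7}}{407} = 56 + \frac{8 \cdot 7 \cdot \frac{1}{13} \cdot 8}{407} = 56 + \frac{8}{407} \cdot \frac{56}{13} = 56 + \frac{448}{5291} = \frac{296744}{5291}$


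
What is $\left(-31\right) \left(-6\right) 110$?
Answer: $20460$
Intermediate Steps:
$\left(-31\right) \left(-6\right) 110 = 186 \cdot 110 = 20460$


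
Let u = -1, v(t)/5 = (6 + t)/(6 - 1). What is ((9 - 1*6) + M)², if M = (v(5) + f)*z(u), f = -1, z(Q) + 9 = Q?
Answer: 9409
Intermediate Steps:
v(t) = 6 + t (v(t) = 5*((6 + t)/(6 - 1)) = 5*((6 + t)/5) = 5*((6 + t)*(⅕)) = 5*(6/5 + t/5) = 6 + t)
z(Q) = -9 + Q
M = -100 (M = ((6 + 5) - 1)*(-9 - 1) = (11 - 1)*(-10) = 10*(-10) = -100)
((9 - 1*6) + M)² = ((9 - 1*6) - 100)² = ((9 - 6) - 100)² = (3 - 100)² = (-97)² = 9409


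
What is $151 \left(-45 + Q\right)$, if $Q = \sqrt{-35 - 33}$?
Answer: $-6795 + 302 i \sqrt{17} \approx -6795.0 + 1245.2 i$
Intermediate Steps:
$Q = 2 i \sqrt{17}$ ($Q = \sqrt{-68} = 2 i \sqrt{17} \approx 8.2462 i$)
$151 \left(-45 + Q\right) = 151 \left(-45 + 2 i \sqrt{17}\right) = -6795 + 302 i \sqrt{17}$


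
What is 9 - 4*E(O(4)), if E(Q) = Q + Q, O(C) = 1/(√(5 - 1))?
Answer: 5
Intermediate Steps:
O(C) = ½ (O(C) = 1/(√4) = 1/2 = ½)
E(Q) = 2*Q
9 - 4*E(O(4)) = 9 - 8/2 = 9 - 4*1 = 9 - 4 = 5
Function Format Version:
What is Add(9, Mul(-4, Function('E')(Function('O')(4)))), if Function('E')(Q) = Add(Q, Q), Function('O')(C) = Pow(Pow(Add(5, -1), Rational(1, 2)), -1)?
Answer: 5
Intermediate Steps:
Function('O')(C) = Rational(1, 2) (Function('O')(C) = Pow(Pow(4, Rational(1, 2)), -1) = Pow(2, -1) = Rational(1, 2))
Function('E')(Q) = Mul(2, Q)
Add(9, Mul(-4, Function('E')(Function('O')(4)))) = Add(9, Mul(-4, Mul(2, Rational(1, 2)))) = Add(9, Mul(-4, 1)) = Add(9, -4) = 5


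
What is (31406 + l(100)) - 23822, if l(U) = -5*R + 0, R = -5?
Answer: 7609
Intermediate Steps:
l(U) = 25 (l(U) = -5*(-5) + 0 = 25 + 0 = 25)
(31406 + l(100)) - 23822 = (31406 + 25) - 23822 = 31431 - 23822 = 7609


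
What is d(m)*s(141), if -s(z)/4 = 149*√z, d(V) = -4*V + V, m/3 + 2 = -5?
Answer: -37548*√141 ≈ -4.4586e+5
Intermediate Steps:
m = -21 (m = -6 + 3*(-5) = -6 - 15 = -21)
d(V) = -3*V
s(z) = -596*√z
d(m)*s(141) = (-3*(-21))*(-596*√141) = 63*(-596*√141) = -37548*√141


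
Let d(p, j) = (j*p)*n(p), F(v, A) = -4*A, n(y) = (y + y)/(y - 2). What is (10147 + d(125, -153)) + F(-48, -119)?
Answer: -1158207/41 ≈ -28249.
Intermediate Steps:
n(y) = 2*y/(-2 + y) (n(y) = (2*y)/(-2 + y) = 2*y/(-2 + y))
d(p, j) = 2*j*p²/(-2 + p) (d(p, j) = (j*p)*(2*p/(-2 + p)) = 2*j*p²/(-2 + p))
(10147 + d(125, -153)) + F(-48, -119) = (10147 + 2*(-153)*125²/(-2 + 125)) - 4*(-119) = (10147 + 2*(-153)*15625/123) + 476 = (10147 + 2*(-153)*15625*(1/123)) + 476 = (10147 - 1593750/41) + 476 = -1177723/41 + 476 = -1158207/41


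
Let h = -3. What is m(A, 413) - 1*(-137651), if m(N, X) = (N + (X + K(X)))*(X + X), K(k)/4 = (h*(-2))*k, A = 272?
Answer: 8890773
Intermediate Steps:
K(k) = 24*k (K(k) = 4*((-3*(-2))*k) = 4*(6*k) = 24*k)
m(N, X) = 2*X*(N + 25*X) (m(N, X) = (N + (X + 24*X))*(X + X) = (N + 25*X)*(2*X) = 2*X*(N + 25*X))
m(A, 413) - 1*(-137651) = 2*413*(272 + 25*413) - 1*(-137651) = 2*413*(272 + 10325) + 137651 = 2*413*10597 + 137651 = 8753122 + 137651 = 8890773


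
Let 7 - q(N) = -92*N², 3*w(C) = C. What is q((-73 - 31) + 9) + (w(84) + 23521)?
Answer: 853856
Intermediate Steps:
w(C) = C/3
q(N) = 7 + 92*N² (q(N) = 7 - (-92)*N² = 7 + 92*N²)
q((-73 - 31) + 9) + (w(84) + 23521) = (7 + 92*((-73 - 31) + 9)²) + ((⅓)*84 + 23521) = (7 + 92*(-104 + 9)²) + (28 + 23521) = (7 + 92*(-95)²) + 23549 = (7 + 92*9025) + 23549 = (7 + 830300) + 23549 = 830307 + 23549 = 853856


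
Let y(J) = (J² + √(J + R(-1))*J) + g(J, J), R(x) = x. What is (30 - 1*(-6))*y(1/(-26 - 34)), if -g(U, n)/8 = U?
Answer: 481/100 - I*√915/50 ≈ 4.81 - 0.60498*I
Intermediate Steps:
g(U, n) = -8*U
y(J) = J² - 8*J + J*√(-1 + J) (y(J) = (J² + √(J - 1)*J) - 8*J = (J² + √(-1 + J)*J) - 8*J = (J² + J*√(-1 + J)) - 8*J = J² - 8*J + J*√(-1 + J))
(30 - 1*(-6))*y(1/(-26 - 34)) = (30 - 1*(-6))*((-8 + 1/(-26 - 34) + √(-1 + 1/(-26 - 34)))/(-26 - 34)) = (30 + 6)*((-8 + 1/(-60) + √(-1 + 1/(-60)))/(-60)) = 36*(-(-8 - 1/60 + √(-1 - 1/60))/60) = 36*(-(-8 - 1/60 + √(-61/60))/60) = 36*(-(-8 - 1/60 + I*√915/30)/60) = 36*(-(-481/60 + I*√915/30)/60) = 36*(481/3600 - I*√915/1800) = 481/100 - I*√915/50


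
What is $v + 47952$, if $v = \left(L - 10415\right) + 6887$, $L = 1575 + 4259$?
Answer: $50258$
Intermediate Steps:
$L = 5834$
$v = 2306$ ($v = \left(5834 - 10415\right) + 6887 = -4581 + 6887 = 2306$)
$v + 47952 = 2306 + 47952 = 50258$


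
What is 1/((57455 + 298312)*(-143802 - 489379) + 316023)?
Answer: -1/225264588804 ≈ -4.4392e-12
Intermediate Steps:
1/((57455 + 298312)*(-143802 - 489379) + 316023) = 1/(355767*(-633181) + 316023) = 1/(-225264904827 + 316023) = 1/(-225264588804) = -1/225264588804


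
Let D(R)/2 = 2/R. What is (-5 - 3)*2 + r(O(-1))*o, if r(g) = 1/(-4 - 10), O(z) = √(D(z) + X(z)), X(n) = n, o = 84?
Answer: -22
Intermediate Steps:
D(R) = 4/R (D(R) = 2*(2/R) = 4/R)
O(z) = √(z + 4/z) (O(z) = √(4/z + z) = √(z + 4/z))
r(g) = -1/14 (r(g) = 1/(-14) = -1/14)
(-5 - 3)*2 + r(O(-1))*o = (-5 - 3)*2 - 1/14*84 = -8*2 - 6 = -16 - 6 = -22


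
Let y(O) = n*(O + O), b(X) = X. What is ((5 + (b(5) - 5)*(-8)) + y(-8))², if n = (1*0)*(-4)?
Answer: 25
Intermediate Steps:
n = 0 (n = 0*(-4) = 0)
y(O) = 0 (y(O) = 0*(O + O) = 0*(2*O) = 0)
((5 + (b(5) - 5)*(-8)) + y(-8))² = ((5 + (5 - 5)*(-8)) + 0)² = ((5 + 0*(-8)) + 0)² = ((5 + 0) + 0)² = (5 + 0)² = 5² = 25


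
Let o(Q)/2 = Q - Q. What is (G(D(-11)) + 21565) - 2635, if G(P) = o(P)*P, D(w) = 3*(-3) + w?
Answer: 18930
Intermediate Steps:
D(w) = -9 + w
o(Q) = 0 (o(Q) = 2*(Q - Q) = 2*0 = 0)
G(P) = 0 (G(P) = 0*P = 0)
(G(D(-11)) + 21565) - 2635 = (0 + 21565) - 2635 = 21565 - 2635 = 18930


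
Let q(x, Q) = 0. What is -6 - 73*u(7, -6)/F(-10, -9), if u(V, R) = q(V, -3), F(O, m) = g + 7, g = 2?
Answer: -6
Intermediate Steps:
F(O, m) = 9 (F(O, m) = 2 + 7 = 9)
u(V, R) = 0
-6 - 73*u(7, -6)/F(-10, -9) = -6 - 0/9 = -6 - 73*0 = -6 + 0 = -6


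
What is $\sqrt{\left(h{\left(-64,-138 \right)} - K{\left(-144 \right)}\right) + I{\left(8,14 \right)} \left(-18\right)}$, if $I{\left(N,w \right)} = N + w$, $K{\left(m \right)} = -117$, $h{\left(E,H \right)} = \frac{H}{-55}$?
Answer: $\frac{i \sqrt{836385}}{55} \approx 16.628 i$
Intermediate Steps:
$h{\left(E,H \right)} = - \frac{H}{55}$ ($h{\left(E,H \right)} = H \left(- \frac{1}{55}\right) = - \frac{H}{55}$)
$\sqrt{\left(h{\left(-64,-138 \right)} - K{\left(-144 \right)}\right) + I{\left(8,14 \right)} \left(-18\right)} = \sqrt{\left(\left(- \frac{1}{55}\right) \left(-138\right) - -117\right) + \left(8 + 14\right) \left(-18\right)} = \sqrt{\left(\frac{138}{55} + 117\right) + 22 \left(-18\right)} = \sqrt{\frac{6573}{55} - 396} = \sqrt{- \frac{15207}{55}} = \frac{i \sqrt{836385}}{55}$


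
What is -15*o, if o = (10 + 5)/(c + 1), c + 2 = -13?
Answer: 225/14 ≈ 16.071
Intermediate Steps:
c = -15 (c = -2 - 13 = -15)
o = -15/14 (o = (10 + 5)/(-15 + 1) = 15/(-14) = 15*(-1/14) = -15/14 ≈ -1.0714)
-15*o = -15*(-15/14) = 225/14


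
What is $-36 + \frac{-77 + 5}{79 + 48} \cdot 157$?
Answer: $- \frac{15876}{127} \approx -125.01$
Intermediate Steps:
$-36 + \frac{-77 + 5}{79 + 48} \cdot 157 = -36 + - \frac{72}{127} \cdot 157 = -36 + \left(-72\right) \frac{1}{127} \cdot 157 = -36 - \frac{11304}{127} = - \frac{15876}{127}$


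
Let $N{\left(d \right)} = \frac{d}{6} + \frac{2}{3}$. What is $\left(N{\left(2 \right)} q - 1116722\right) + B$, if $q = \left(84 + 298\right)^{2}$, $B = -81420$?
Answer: $-1052218$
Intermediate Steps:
$N{\left(d \right)} = \frac{2}{3} + \frac{d}{6}$ ($N{\left(d \right)} = d \frac{1}{6} + 2 \cdot \frac{1}{3} = \frac{d}{6} + \frac{2}{3} = \frac{2}{3} + \frac{d}{6}$)
$q = 145924$ ($q = 382^{2} = 145924$)
$\left(N{\left(2 \right)} q - 1116722\right) + B = \left(\left(\frac{2}{3} + \frac{1}{6} \cdot 2\right) 145924 - 1116722\right) - 81420 = \left(\left(\frac{2}{3} + \frac{1}{3}\right) 145924 - 1116722\right) - 81420 = \left(1 \cdot 145924 - 1116722\right) - 81420 = \left(145924 - 1116722\right) - 81420 = -970798 - 81420 = -1052218$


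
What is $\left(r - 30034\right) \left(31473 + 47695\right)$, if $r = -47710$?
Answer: $-6154836992$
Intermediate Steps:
$\left(r - 30034\right) \left(31473 + 47695\right) = \left(-47710 - 30034\right) \left(31473 + 47695\right) = \left(-77744\right) 79168 = -6154836992$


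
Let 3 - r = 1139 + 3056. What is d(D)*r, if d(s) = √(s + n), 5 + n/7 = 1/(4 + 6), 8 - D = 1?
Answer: -2096*I*√2730/5 ≈ -21903.0*I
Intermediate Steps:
r = -4192 (r = 3 - (1139 + 3056) = 3 - 1*4195 = 3 - 4195 = -4192)
D = 7 (D = 8 - 1*1 = 8 - 1 = 7)
n = -343/10 (n = -35 + 7/(4 + 6) = -35 + 7/10 = -343/10 ≈ -34.300)
d(s) = √(-343/10 + s) (d(s) = √(s - 343/10) = √(-343/10 + s))
d(D)*r = (√(-3430 + 100*7)/10)*(-4192) = (√(-3430 + 700)/10)*(-4192) = (√(-2730)/10)*(-4192) = ((I*√2730)/10)*(-4192) = (I*√2730/10)*(-4192) = -2096*I*√2730/5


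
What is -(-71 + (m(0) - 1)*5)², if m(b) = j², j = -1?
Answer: -5041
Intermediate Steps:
m(b) = 1 (m(b) = (-1)² = 1)
-(-71 + (m(0) - 1)*5)² = -(-71 + (1 - 1)*5)² = -(-71 + 0*5)² = -(-71 + 0)² = -1*(-71)² = -1*5041 = -5041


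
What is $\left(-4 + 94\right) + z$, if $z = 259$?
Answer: $349$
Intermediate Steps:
$\left(-4 + 94\right) + z = \left(-4 + 94\right) + 259 = 90 + 259 = 349$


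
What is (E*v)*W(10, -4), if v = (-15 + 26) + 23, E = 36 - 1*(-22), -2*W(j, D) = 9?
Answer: -8874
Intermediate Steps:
W(j, D) = -9/2 (W(j, D) = -1/2*9 = -9/2)
E = 58 (E = 36 + 22 = 58)
v = 34 (v = 11 + 23 = 34)
(E*v)*W(10, -4) = (58*34)*(-9/2) = 1972*(-9/2) = -8874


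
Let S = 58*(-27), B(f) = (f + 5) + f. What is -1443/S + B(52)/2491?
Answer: 1255069/1300302 ≈ 0.96521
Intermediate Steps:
B(f) = 5 + 2*f (B(f) = (5 + f) + f = 5 + 2*f)
S = -1566
-1443/S + B(52)/2491 = -1443/(-1566) + (5 + 2*52)/2491 = -1443*(-1/1566) + (5 + 104)*(1/2491) = 481/522 + 109*(1/2491) = 481/522 + 109/2491 = 1255069/1300302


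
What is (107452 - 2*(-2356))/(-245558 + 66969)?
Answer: -112164/178589 ≈ -0.62806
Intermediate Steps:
(107452 - 2*(-2356))/(-245558 + 66969) = (107452 + 4712)/(-178589) = 112164*(-1/178589) = -112164/178589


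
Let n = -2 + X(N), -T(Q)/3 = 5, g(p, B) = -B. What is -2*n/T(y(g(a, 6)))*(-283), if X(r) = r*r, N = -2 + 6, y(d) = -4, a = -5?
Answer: -7924/15 ≈ -528.27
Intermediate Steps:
N = 4
T(Q) = -15 (T(Q) = -3*5 = -15)
X(r) = r²
n = 14 (n = -2 + 4² = -2 + 16 = 14)
-2*n/T(y(g(a, 6)))*(-283) = -28/(-15)*(-283) = -28*(-1)/15*(-283) = -2*(-14/15)*(-283) = (28/15)*(-283) = -7924/15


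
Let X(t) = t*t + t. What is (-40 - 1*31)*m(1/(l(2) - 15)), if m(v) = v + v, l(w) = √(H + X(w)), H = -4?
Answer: 2130/223 + 142*√2/223 ≈ 10.452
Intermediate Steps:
X(t) = t + t² (X(t) = t² + t = t + t²)
l(w) = √(-4 + w*(1 + w))
m(v) = 2*v
(-40 - 1*31)*m(1/(l(2) - 15)) = (-40 - 1*31)*(2/(√(-4 + 2*(1 + 2)) - 15)) = (-40 - 31)*(2/(√(-4 + 2*3) - 15)) = -142/(√(-4 + 6) - 15) = -142/(√2 - 15) = -142/(-15 + √2)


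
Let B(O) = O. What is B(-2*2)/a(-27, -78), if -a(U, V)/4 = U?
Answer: -1/27 ≈ -0.037037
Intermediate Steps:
a(U, V) = -4*U
B(-2*2)/a(-27, -78) = (-2*2)/((-4*(-27))) = -4/108 = -4*1/108 = -1/27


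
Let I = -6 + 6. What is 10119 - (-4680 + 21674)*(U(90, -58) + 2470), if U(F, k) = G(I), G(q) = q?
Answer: -41965061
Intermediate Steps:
I = 0
U(F, k) = 0
10119 - (-4680 + 21674)*(U(90, -58) + 2470) = 10119 - (-4680 + 21674)*(0 + 2470) = 10119 - 16994*2470 = 10119 - 1*41975180 = 10119 - 41975180 = -41965061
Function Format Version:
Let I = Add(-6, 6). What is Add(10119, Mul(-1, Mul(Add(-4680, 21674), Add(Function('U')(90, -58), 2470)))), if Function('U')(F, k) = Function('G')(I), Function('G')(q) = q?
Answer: -41965061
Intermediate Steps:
I = 0
Function('U')(F, k) = 0
Add(10119, Mul(-1, Mul(Add(-4680, 21674), Add(Function('U')(90, -58), 2470)))) = Add(10119, Mul(-1, Mul(Add(-4680, 21674), Add(0, 2470)))) = Add(10119, Mul(-1, Mul(16994, 2470))) = Add(10119, Mul(-1, 41975180)) = Add(10119, -41975180) = -41965061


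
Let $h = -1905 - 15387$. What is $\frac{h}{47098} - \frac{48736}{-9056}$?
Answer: $\frac{33418309}{6664367} \approx 5.0145$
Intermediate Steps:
$h = -17292$
$\frac{h}{47098} - \frac{48736}{-9056} = - \frac{17292}{47098} - \frac{48736}{-9056} = \left(-17292\right) \frac{1}{47098} - - \frac{1523}{283} = - \frac{8646}{23549} + \frac{1523}{283} = \frac{33418309}{6664367}$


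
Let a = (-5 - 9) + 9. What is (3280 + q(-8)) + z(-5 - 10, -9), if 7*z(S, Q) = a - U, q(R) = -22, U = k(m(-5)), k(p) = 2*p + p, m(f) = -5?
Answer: 22816/7 ≈ 3259.4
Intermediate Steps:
k(p) = 3*p
U = -15 (U = 3*(-5) = -15)
a = -5 (a = -14 + 9 = -5)
z(S, Q) = 10/7 (z(S, Q) = (-5 - 1*(-15))/7 = (-5 + 15)/7 = (⅐)*10 = 10/7)
(3280 + q(-8)) + z(-5 - 10, -9) = (3280 - 22) + 10/7 = 3258 + 10/7 = 22816/7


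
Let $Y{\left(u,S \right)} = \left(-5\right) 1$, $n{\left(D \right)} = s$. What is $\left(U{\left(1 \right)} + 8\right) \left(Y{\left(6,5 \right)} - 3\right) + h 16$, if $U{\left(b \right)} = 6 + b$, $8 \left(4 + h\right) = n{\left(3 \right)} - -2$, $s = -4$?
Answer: $-188$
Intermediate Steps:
$n{\left(D \right)} = -4$
$h = - \frac{17}{4}$ ($h = -4 + \frac{-4 - -2}{8} = -4 + \frac{-4 + 2}{8} = -4 + \frac{1}{8} \left(-2\right) = -4 - \frac{1}{4} = - \frac{17}{4} \approx -4.25$)
$Y{\left(u,S \right)} = -5$
$\left(U{\left(1 \right)} + 8\right) \left(Y{\left(6,5 \right)} - 3\right) + h 16 = \left(\left(6 + 1\right) + 8\right) \left(-5 - 3\right) - 68 = \left(7 + 8\right) \left(-8\right) - 68 = 15 \left(-8\right) - 68 = -120 - 68 = -188$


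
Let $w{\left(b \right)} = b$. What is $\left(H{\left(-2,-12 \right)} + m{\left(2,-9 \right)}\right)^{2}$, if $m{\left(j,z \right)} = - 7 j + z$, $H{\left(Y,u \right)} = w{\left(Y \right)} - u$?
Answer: $169$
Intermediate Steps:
$H{\left(Y,u \right)} = Y - u$
$m{\left(j,z \right)} = z - 7 j$
$\left(H{\left(-2,-12 \right)} + m{\left(2,-9 \right)}\right)^{2} = \left(\left(-2 - -12\right) - 23\right)^{2} = \left(\left(-2 + 12\right) - 23\right)^{2} = \left(10 - 23\right)^{2} = \left(-13\right)^{2} = 169$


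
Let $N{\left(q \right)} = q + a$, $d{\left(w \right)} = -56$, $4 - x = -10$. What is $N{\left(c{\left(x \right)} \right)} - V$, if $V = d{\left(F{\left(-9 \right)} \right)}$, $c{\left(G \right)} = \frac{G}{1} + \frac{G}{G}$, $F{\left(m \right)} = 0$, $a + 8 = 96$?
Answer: $159$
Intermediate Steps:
$a = 88$ ($a = -8 + 96 = 88$)
$x = 14$ ($x = 4 - -10 = 4 + 10 = 14$)
$c{\left(G \right)} = 1 + G$ ($c{\left(G \right)} = G 1 + 1 = G + 1 = 1 + G$)
$V = -56$
$N{\left(q \right)} = 88 + q$ ($N{\left(q \right)} = q + 88 = 88 + q$)
$N{\left(c{\left(x \right)} \right)} - V = \left(88 + \left(1 + 14\right)\right) - -56 = \left(88 + 15\right) + 56 = 103 + 56 = 159$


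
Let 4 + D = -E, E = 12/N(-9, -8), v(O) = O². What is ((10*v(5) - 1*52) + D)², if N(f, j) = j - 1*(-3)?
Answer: 964324/25 ≈ 38573.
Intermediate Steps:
N(f, j) = 3 + j (N(f, j) = j + 3 = 3 + j)
E = -12/5 (E = 12/(3 - 8) = 12/(-5) = 12*(-⅕) = -12/5 ≈ -2.4000)
D = -8/5 (D = -4 - 1*(-12/5) = -4 + 12/5 = -8/5 ≈ -1.6000)
((10*v(5) - 1*52) + D)² = ((10*5² - 1*52) - 8/5)² = ((10*25 - 52) - 8/5)² = ((250 - 52) - 8/5)² = (198 - 8/5)² = (982/5)² = 964324/25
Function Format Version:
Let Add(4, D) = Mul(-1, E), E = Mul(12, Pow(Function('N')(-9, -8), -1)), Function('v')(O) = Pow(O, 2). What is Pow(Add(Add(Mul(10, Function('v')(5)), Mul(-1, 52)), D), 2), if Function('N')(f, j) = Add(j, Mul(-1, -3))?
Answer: Rational(964324, 25) ≈ 38573.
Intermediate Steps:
Function('N')(f, j) = Add(3, j) (Function('N')(f, j) = Add(j, 3) = Add(3, j))
E = Rational(-12, 5) (E = Mul(12, Pow(Add(3, -8), -1)) = Mul(12, Pow(-5, -1)) = Mul(12, Rational(-1, 5)) = Rational(-12, 5) ≈ -2.4000)
D = Rational(-8, 5) (D = Add(-4, Mul(-1, Rational(-12, 5))) = Add(-4, Rational(12, 5)) = Rational(-8, 5) ≈ -1.6000)
Pow(Add(Add(Mul(10, Function('v')(5)), Mul(-1, 52)), D), 2) = Pow(Add(Add(Mul(10, Pow(5, 2)), Mul(-1, 52)), Rational(-8, 5)), 2) = Pow(Add(Add(Mul(10, 25), -52), Rational(-8, 5)), 2) = Pow(Add(Add(250, -52), Rational(-8, 5)), 2) = Pow(Add(198, Rational(-8, 5)), 2) = Pow(Rational(982, 5), 2) = Rational(964324, 25)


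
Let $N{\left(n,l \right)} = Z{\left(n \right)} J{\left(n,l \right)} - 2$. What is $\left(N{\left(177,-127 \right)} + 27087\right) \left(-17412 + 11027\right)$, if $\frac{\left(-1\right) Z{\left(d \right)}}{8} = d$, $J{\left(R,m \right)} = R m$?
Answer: $-203409173365$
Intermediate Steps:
$Z{\left(d \right)} = - 8 d$
$N{\left(n,l \right)} = -2 - 8 l n^{2}$ ($N{\left(n,l \right)} = - 8 n n l - 2 = - 8 n l n - 2 = - 8 l n^{2} - 2 = -2 - 8 l n^{2}$)
$\left(N{\left(177,-127 \right)} + 27087\right) \left(-17412 + 11027\right) = \left(\left(-2 - - 1016 \cdot 177^{2}\right) + 27087\right) \left(-17412 + 11027\right) = \left(\left(-2 - \left(-1016\right) 31329\right) + 27087\right) \left(-6385\right) = \left(\left(-2 + 31830264\right) + 27087\right) \left(-6385\right) = \left(31830262 + 27087\right) \left(-6385\right) = 31857349 \left(-6385\right) = -203409173365$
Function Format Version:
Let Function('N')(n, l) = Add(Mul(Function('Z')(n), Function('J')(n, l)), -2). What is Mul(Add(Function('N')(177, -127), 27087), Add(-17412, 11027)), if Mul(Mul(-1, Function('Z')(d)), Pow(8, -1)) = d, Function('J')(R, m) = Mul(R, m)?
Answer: -203409173365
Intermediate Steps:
Function('Z')(d) = Mul(-8, d)
Function('N')(n, l) = Add(-2, Mul(-8, l, Pow(n, 2))) (Function('N')(n, l) = Add(Mul(Mul(-8, n), Mul(n, l)), -2) = Add(Mul(Mul(-8, n), Mul(l, n)), -2) = Add(Mul(-8, l, Pow(n, 2)), -2) = Add(-2, Mul(-8, l, Pow(n, 2))))
Mul(Add(Function('N')(177, -127), 27087), Add(-17412, 11027)) = Mul(Add(Add(-2, Mul(-8, -127, Pow(177, 2))), 27087), Add(-17412, 11027)) = Mul(Add(Add(-2, Mul(-8, -127, 31329)), 27087), -6385) = Mul(Add(Add(-2, 31830264), 27087), -6385) = Mul(Add(31830262, 27087), -6385) = Mul(31857349, -6385) = -203409173365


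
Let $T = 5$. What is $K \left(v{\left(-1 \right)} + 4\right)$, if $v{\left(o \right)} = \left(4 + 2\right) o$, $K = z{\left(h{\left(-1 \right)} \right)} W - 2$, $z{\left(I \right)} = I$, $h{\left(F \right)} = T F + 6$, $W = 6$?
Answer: $-8$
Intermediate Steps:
$h{\left(F \right)} = 6 + 5 F$ ($h{\left(F \right)} = 5 F + 6 = 6 + 5 F$)
$K = 4$ ($K = \left(6 + 5 \left(-1\right)\right) 6 - 2 = \left(6 - 5\right) 6 - 2 = 1 \cdot 6 - 2 = 6 - 2 = 4$)
$v{\left(o \right)} = 6 o$
$K \left(v{\left(-1 \right)} + 4\right) = 4 \left(6 \left(-1\right) + 4\right) = 4 \left(-6 + 4\right) = 4 \left(-2\right) = -8$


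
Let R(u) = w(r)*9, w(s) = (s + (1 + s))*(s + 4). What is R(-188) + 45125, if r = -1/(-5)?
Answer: 1129448/25 ≈ 45178.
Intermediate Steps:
r = 1/5 (r = -1*(-1/5) = 1/5 ≈ 0.20000)
w(s) = (1 + 2*s)*(4 + s)
R(u) = 1323/25 (R(u) = (4 + 2*(1/5)**2 + 9*(1/5))*9 = (4 + 2*(1/25) + 9/5)*9 = (4 + 2/25 + 9/5)*9 = (147/25)*9 = 1323/25)
R(-188) + 45125 = 1323/25 + 45125 = 1129448/25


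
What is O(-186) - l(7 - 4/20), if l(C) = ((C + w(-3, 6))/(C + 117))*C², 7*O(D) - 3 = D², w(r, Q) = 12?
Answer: 534658877/108325 ≈ 4935.7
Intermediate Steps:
O(D) = 3/7 + D²/7
l(C) = C²*(12 + C)/(117 + C) (l(C) = ((C + 12)/(C + 117))*C² = ((12 + C)/(117 + C))*C² = C²*(12 + C)/(117 + C))
O(-186) - l(7 - 4/20) = (3/7 + (⅐)*(-186)²) - (7 - 4/20)²*(12 + (7 - 4/20))/(117 + (7 - 4/20)) = (3/7 + (⅐)*34596) - (7 - 4/20)²*(12 + (7 - 4/20))/(117 + (7 - 4/20)) = (3/7 + 34596/7) - (7 - 1*⅕)²*(12 + (7 - 1*⅕))/(117 + (7 - 1*⅕)) = 34599/7 - (7 - ⅕)²*(12 + (7 - ⅕))/(117 + (7 - ⅕)) = 34599/7 - (34/5)²*(12 + 34/5)/(117 + 34/5) = 34599/7 - 1156*94/(25*619/5*5) = 34599/7 - 1156*5*94/(25*619*5) = 34599/7 - 1*108664/15475 = 34599/7 - 108664/15475 = 534658877/108325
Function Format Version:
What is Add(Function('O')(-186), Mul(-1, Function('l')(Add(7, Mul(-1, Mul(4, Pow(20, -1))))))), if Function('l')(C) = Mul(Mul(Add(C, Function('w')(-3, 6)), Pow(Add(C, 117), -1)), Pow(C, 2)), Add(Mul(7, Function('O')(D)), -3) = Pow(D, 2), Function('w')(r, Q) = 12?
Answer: Rational(534658877, 108325) ≈ 4935.7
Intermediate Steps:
Function('O')(D) = Add(Rational(3, 7), Mul(Rational(1, 7), Pow(D, 2)))
Function('l')(C) = Mul(Pow(C, 2), Pow(Add(117, C), -1), Add(12, C)) (Function('l')(C) = Mul(Mul(Add(C, 12), Pow(Add(C, 117), -1)), Pow(C, 2)) = Mul(Mul(Add(12, C), Pow(Add(117, C), -1)), Pow(C, 2)) = Mul(Mul(Pow(Add(117, C), -1), Add(12, C)), Pow(C, 2)) = Mul(Pow(C, 2), Pow(Add(117, C), -1), Add(12, C)))
Add(Function('O')(-186), Mul(-1, Function('l')(Add(7, Mul(-1, Mul(4, Pow(20, -1))))))) = Add(Add(Rational(3, 7), Mul(Rational(1, 7), Pow(-186, 2))), Mul(-1, Mul(Pow(Add(7, Mul(-1, Mul(4, Pow(20, -1)))), 2), Pow(Add(117, Add(7, Mul(-1, Mul(4, Pow(20, -1))))), -1), Add(12, Add(7, Mul(-1, Mul(4, Pow(20, -1)))))))) = Add(Add(Rational(3, 7), Mul(Rational(1, 7), 34596)), Mul(-1, Mul(Pow(Add(7, Mul(-1, Mul(4, Rational(1, 20)))), 2), Pow(Add(117, Add(7, Mul(-1, Mul(4, Rational(1, 20))))), -1), Add(12, Add(7, Mul(-1, Mul(4, Rational(1, 20)))))))) = Add(Add(Rational(3, 7), Rational(34596, 7)), Mul(-1, Mul(Pow(Add(7, Mul(-1, Rational(1, 5))), 2), Pow(Add(117, Add(7, Mul(-1, Rational(1, 5)))), -1), Add(12, Add(7, Mul(-1, Rational(1, 5))))))) = Add(Rational(34599, 7), Mul(-1, Mul(Pow(Add(7, Rational(-1, 5)), 2), Pow(Add(117, Add(7, Rational(-1, 5))), -1), Add(12, Add(7, Rational(-1, 5)))))) = Add(Rational(34599, 7), Mul(-1, Mul(Pow(Rational(34, 5), 2), Pow(Add(117, Rational(34, 5)), -1), Add(12, Rational(34, 5))))) = Add(Rational(34599, 7), Mul(-1, Mul(Rational(1156, 25), Pow(Rational(619, 5), -1), Rational(94, 5)))) = Add(Rational(34599, 7), Mul(-1, Mul(Rational(1156, 25), Rational(5, 619), Rational(94, 5)))) = Add(Rational(34599, 7), Mul(-1, Rational(108664, 15475))) = Add(Rational(34599, 7), Rational(-108664, 15475)) = Rational(534658877, 108325)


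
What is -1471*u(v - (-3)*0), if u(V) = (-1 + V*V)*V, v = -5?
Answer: 176520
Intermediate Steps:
u(V) = V*(-1 + V²) (u(V) = (-1 + V²)*V = V*(-1 + V²))
-1471*u(v - (-3)*0) = -1471*((-5 - (-3)*0)³ - (-5 - (-3)*0)) = -1471*((-5 - 3*0)³ - (-5 - 3*0)) = -1471*((-5 + 0)³ - (-5 + 0)) = -1471*((-5)³ - 1*(-5)) = -1471*(-125 + 5) = -1471*(-120) = 176520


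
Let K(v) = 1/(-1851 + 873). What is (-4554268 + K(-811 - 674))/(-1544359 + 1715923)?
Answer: -4454074105/167789592 ≈ -26.546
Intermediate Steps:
K(v) = -1/978 (K(v) = 1/(-978) = -1/978)
(-4554268 + K(-811 - 674))/(-1544359 + 1715923) = (-4554268 - 1/978)/(-1544359 + 1715923) = -4454074105/978/171564 = -4454074105/978*1/171564 = -4454074105/167789592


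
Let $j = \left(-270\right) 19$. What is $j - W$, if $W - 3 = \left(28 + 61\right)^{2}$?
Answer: $-13054$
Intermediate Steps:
$W = 7924$ ($W = 3 + \left(28 + 61\right)^{2} = 3 + 89^{2} = 3 + 7921 = 7924$)
$j = -5130$
$j - W = -5130 - 7924 = -13054$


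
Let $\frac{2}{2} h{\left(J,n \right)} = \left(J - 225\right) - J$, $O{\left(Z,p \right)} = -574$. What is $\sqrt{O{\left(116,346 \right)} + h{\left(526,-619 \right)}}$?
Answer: $i \sqrt{799} \approx 28.267 i$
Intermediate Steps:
$h{\left(J,n \right)} = -225$ ($h{\left(J,n \right)} = \left(J - 225\right) - J = \left(-225 + J\right) - J = -225$)
$\sqrt{O{\left(116,346 \right)} + h{\left(526,-619 \right)}} = \sqrt{-574 - 225} = \sqrt{-799} = i \sqrt{799}$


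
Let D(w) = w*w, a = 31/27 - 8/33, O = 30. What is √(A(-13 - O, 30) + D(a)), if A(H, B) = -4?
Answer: 5*I*√11219/297 ≈ 1.7832*I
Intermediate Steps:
a = 269/297 (a = 31*(1/27) - 8*1/33 = 31/27 - 8/33 = 269/297 ≈ 0.90572)
D(w) = w²
√(A(-13 - O, 30) + D(a)) = √(-4 + (269/297)²) = √(-4 + 72361/88209) = √(-280475/88209) = 5*I*√11219/297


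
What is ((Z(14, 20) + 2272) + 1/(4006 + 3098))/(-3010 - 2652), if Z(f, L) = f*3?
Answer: -16438657/40222848 ≈ -0.40869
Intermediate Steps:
Z(f, L) = 3*f
((Z(14, 20) + 2272) + 1/(4006 + 3098))/(-3010 - 2652) = ((3*14 + 2272) + 1/(4006 + 3098))/(-3010 - 2652) = ((42 + 2272) + 1/7104)/(-5662) = (2314 + 1/7104)*(-1/5662) = (16438657/7104)*(-1/5662) = -16438657/40222848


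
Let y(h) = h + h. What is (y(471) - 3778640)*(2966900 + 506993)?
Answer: -13123318638314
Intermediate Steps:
y(h) = 2*h
(y(471) - 3778640)*(2966900 + 506993) = (2*471 - 3778640)*(2966900 + 506993) = (942 - 3778640)*3473893 = -3777698*3473893 = -13123318638314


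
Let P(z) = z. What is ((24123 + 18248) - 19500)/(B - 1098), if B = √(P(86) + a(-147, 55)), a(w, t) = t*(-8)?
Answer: -4185393/200993 - 22871*I*√354/1205958 ≈ -20.824 - 0.35682*I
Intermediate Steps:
a(w, t) = -8*t
B = I*√354 (B = √(86 - 8*55) = √(86 - 440) = √(-354) = I*√354 ≈ 18.815*I)
((24123 + 18248) - 19500)/(B - 1098) = ((24123 + 18248) - 19500)/(I*√354 - 1098) = (42371 - 19500)/(-1098 + I*√354) = 22871/(-1098 + I*√354)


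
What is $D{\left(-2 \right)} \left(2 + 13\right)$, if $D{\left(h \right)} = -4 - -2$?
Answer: $-30$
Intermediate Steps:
$D{\left(h \right)} = -2$ ($D{\left(h \right)} = -4 + 2 = -2$)
$D{\left(-2 \right)} \left(2 + 13\right) = - 2 \left(2 + 13\right) = \left(-2\right) 15 = -30$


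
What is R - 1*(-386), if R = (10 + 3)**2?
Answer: 555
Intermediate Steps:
R = 169 (R = 13**2 = 169)
R - 1*(-386) = 169 - 1*(-386) = 169 + 386 = 555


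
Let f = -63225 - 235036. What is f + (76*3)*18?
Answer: -294157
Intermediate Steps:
f = -298261
f + (76*3)*18 = -298261 + (76*3)*18 = -298261 + 228*18 = -298261 + 4104 = -294157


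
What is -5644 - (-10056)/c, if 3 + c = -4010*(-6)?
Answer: -45255884/8019 ≈ -5643.6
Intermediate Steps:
c = 24057 (c = -3 - 4010*(-6) = -3 + 24060 = 24057)
-5644 - (-10056)/c = -5644 - (-10056)/24057 = -5644 - 1*(-3352/8019) = -5644 + 3352/8019 = -45255884/8019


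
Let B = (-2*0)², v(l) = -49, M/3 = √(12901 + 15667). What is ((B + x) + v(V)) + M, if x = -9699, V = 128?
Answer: -9748 + 6*√7142 ≈ -9240.9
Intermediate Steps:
M = 6*√7142 (M = 3*√(12901 + 15667) = 3*√28568 = 3*(2*√7142) = 6*√7142 ≈ 507.06)
B = 0 (B = 0² = 0)
((B + x) + v(V)) + M = ((0 - 9699) - 49) + 6*√7142 = (-9699 - 49) + 6*√7142 = -9748 + 6*√7142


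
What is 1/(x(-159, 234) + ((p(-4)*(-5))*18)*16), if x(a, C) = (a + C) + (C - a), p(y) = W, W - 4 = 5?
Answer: -1/12492 ≈ -8.0051e-5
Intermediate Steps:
W = 9 (W = 4 + 5 = 9)
p(y) = 9
x(a, C) = 2*C (x(a, C) = (C + a) + (C - a) = 2*C)
1/(x(-159, 234) + ((p(-4)*(-5))*18)*16) = 1/(2*234 + ((9*(-5))*18)*16) = 1/(468 - 45*18*16) = 1/(468 - 810*16) = 1/(468 - 12960) = 1/(-12492) = -1/12492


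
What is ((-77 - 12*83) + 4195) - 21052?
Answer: -17930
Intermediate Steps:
((-77 - 12*83) + 4195) - 21052 = ((-77 - 996) + 4195) - 21052 = (-1073 + 4195) - 21052 = 3122 - 21052 = -17930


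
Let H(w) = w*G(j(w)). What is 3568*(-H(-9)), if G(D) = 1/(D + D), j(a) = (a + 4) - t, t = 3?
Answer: -2007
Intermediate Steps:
j(a) = 1 + a (j(a) = (a + 4) - 1*3 = (4 + a) - 3 = 1 + a)
G(D) = 1/(2*D)
H(w) = w/(2*(1 + w)) (H(w) = w*(1/(2*(1 + w))) = w/(2*(1 + w)))
3568*(-H(-9)) = 3568*(-(-9)/(2*(1 - 9))) = 3568*(-(-9)/(2*(-8))) = 3568*(-(-9)*(-1)/(2*8)) = 3568*(-1*9/16) = 3568*(-9/16) = -2007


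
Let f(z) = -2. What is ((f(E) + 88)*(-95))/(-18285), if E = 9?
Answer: 1634/3657 ≈ 0.44681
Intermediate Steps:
((f(E) + 88)*(-95))/(-18285) = ((-2 + 88)*(-95))/(-18285) = (86*(-95))*(-1/18285) = -8170*(-1/18285) = 1634/3657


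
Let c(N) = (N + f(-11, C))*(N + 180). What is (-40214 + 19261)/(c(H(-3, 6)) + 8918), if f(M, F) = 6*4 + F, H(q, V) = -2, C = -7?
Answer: -20953/11588 ≈ -1.8082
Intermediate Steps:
f(M, F) = 24 + F
c(N) = (17 + N)*(180 + N) (c(N) = (N + (24 - 7))*(N + 180) = (N + 17)*(180 + N) = (17 + N)*(180 + N))
(-40214 + 19261)/(c(H(-3, 6)) + 8918) = (-40214 + 19261)/((3060 + (-2)² + 197*(-2)) + 8918) = -20953/((3060 + 4 - 394) + 8918) = -20953/(2670 + 8918) = -20953/11588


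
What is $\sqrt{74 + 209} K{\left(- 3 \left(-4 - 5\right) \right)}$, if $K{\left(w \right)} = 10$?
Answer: $10 \sqrt{283} \approx 168.23$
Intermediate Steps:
$\sqrt{74 + 209} K{\left(- 3 \left(-4 - 5\right) \right)} = \sqrt{74 + 209} \cdot 10 = \sqrt{283} \cdot 10 = 10 \sqrt{283}$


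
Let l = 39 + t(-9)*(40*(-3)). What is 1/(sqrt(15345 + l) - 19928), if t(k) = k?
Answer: -2491/49638590 - 7*sqrt(21)/99277180 ≈ -5.0506e-5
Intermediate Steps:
l = 1119 (l = 39 - 360*(-3) = 39 - 9*(-120) = 39 + 1080 = 1119)
1/(sqrt(15345 + l) - 19928) = 1/(sqrt(15345 + 1119) - 19928) = 1/(sqrt(16464) - 19928) = 1/(28*sqrt(21) - 19928) = 1/(-19928 + 28*sqrt(21))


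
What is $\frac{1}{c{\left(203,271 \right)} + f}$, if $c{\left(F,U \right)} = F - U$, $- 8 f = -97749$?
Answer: $\frac{8}{97205} \approx 8.23 \cdot 10^{-5}$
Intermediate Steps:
$f = \frac{97749}{8}$ ($f = \left(- \frac{1}{8}\right) \left(-97749\right) = \frac{97749}{8} \approx 12219.0$)
$\frac{1}{c{\left(203,271 \right)} + f} = \frac{1}{\left(203 - 271\right) + \frac{97749}{8}} = \frac{1}{-68 + \frac{97749}{8}} = \frac{1}{\frac{97205}{8}} = \frac{8}{97205}$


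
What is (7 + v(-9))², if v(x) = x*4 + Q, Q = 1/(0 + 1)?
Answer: 784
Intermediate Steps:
Q = 1 (Q = 1/1 = 1)
v(x) = 1 + 4*x (v(x) = x*4 + 1 = 4*x + 1 = 1 + 4*x)
(7 + v(-9))² = (7 + (1 + 4*(-9)))² = (7 + (1 - 36))² = (7 - 35)² = (-28)² = 784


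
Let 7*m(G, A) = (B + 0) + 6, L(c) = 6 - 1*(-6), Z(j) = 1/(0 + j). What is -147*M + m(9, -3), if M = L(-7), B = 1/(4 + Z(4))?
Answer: -209810/119 ≈ -1763.1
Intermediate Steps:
Z(j) = 1/j
L(c) = 12 (L(c) = 6 + 6 = 12)
B = 4/17 (B = 1/(4 + 1/4) = 1/(17/4) = 4/17 ≈ 0.23529)
M = 12
m(G, A) = 106/119 (m(G, A) = ((4/17 + 0) + 6)/7 = (4/17 + 6)/7 = (1/7)*(106/17) = 106/119)
-147*M + m(9, -3) = -147*12 + 106/119 = -1764 + 106/119 = -209810/119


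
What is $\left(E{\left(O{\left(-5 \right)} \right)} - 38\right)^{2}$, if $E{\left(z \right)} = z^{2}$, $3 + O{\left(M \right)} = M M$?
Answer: $198916$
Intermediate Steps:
$O{\left(M \right)} = -3 + M^{2}$ ($O{\left(M \right)} = -3 + M M = -3 + M^{2}$)
$\left(E{\left(O{\left(-5 \right)} \right)} - 38\right)^{2} = \left(\left(-3 + \left(-5\right)^{2}\right)^{2} - 38\right)^{2} = \left(\left(-3 + 25\right)^{2} - 38\right)^{2} = \left(22^{2} - 38\right)^{2} = \left(484 - 38\right)^{2} = 446^{2} = 198916$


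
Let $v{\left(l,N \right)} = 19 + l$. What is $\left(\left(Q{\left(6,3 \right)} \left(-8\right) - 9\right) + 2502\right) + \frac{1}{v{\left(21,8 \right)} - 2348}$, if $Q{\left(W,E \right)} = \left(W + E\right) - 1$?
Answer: $\frac{5606131}{2308} \approx 2429.0$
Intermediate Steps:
$Q{\left(W,E \right)} = -1 + E + W$ ($Q{\left(W,E \right)} = \left(E + W\right) - 1 = -1 + E + W$)
$\left(\left(Q{\left(6,3 \right)} \left(-8\right) - 9\right) + 2502\right) + \frac{1}{v{\left(21,8 \right)} - 2348} = \left(\left(\left(-1 + 3 + 6\right) \left(-8\right) - 9\right) + 2502\right) + \frac{1}{\left(19 + 21\right) - 2348} = \left(\left(8 \left(-8\right) - 9\right) + 2502\right) + \frac{1}{40 - 2348} = \left(\left(-64 - 9\right) + 2502\right) + \frac{1}{-2308} = \left(-73 + 2502\right) - \frac{1}{2308} = 2429 - \frac{1}{2308} = \frac{5606131}{2308}$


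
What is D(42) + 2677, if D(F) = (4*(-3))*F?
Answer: 2173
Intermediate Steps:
D(F) = -12*F
D(42) + 2677 = -12*42 + 2677 = -504 + 2677 = 2173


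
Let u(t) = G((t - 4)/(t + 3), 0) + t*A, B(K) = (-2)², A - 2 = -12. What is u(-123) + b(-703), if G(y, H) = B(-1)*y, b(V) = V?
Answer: 15937/30 ≈ 531.23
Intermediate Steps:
A = -10 (A = 2 - 12 = -10)
B(K) = 4
G(y, H) = 4*y
u(t) = -10*t + 4*(-4 + t)/(3 + t) (u(t) = 4*((t - 4)/(t + 3)) + t*(-10) = 4*((-4 + t)/(3 + t)) - 10*t = 4*(-4 + t)/(3 + t) - 10*t = -10*t + 4*(-4 + t)/(3 + t))
u(-123) + b(-703) = 2*(-8 + 2*(-123) - 5*(-123)*(3 - 123))/(3 - 123) - 703 = 2*(-8 - 246 - 5*(-123)*(-120))/(-120) - 703 = 2*(-1/120)*(-8 - 246 - 73800) - 703 = 2*(-1/120)*(-74054) - 703 = 37027/30 - 703 = 15937/30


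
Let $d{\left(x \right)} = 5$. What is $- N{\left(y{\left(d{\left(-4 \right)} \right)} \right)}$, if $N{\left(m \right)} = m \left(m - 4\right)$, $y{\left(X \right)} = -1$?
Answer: $-5$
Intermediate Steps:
$N{\left(m \right)} = m \left(-4 + m\right)$
$- N{\left(y{\left(d{\left(-4 \right)} \right)} \right)} = - \left(-1\right) \left(-4 - 1\right) = - \left(-1\right) \left(-5\right) = \left(-1\right) 5 = -5$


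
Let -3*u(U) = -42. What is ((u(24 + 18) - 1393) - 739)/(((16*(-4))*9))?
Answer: 353/96 ≈ 3.6771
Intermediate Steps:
u(U) = 14 (u(U) = -1/3*(-42) = 14)
((u(24 + 18) - 1393) - 739)/(((16*(-4))*9)) = ((14 - 1393) - 739)/(((16*(-4))*9)) = (-1379 - 739)/((-64*9)) = -2118/(-576) = -2118*(-1/576) = 353/96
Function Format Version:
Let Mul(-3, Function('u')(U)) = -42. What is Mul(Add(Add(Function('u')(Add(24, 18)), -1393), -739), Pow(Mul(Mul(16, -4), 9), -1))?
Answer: Rational(353, 96) ≈ 3.6771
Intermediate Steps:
Function('u')(U) = 14 (Function('u')(U) = Mul(Rational(-1, 3), -42) = 14)
Mul(Add(Add(Function('u')(Add(24, 18)), -1393), -739), Pow(Mul(Mul(16, -4), 9), -1)) = Mul(Add(Add(14, -1393), -739), Pow(Mul(Mul(16, -4), 9), -1)) = Mul(Add(-1379, -739), Pow(Mul(-64, 9), -1)) = Mul(-2118, Pow(-576, -1)) = Mul(-2118, Rational(-1, 576)) = Rational(353, 96)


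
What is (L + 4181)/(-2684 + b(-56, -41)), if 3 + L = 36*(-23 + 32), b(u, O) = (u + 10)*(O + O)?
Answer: 2251/544 ≈ 4.1379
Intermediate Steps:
b(u, O) = 2*O*(10 + u) (b(u, O) = (10 + u)*(2*O) = 2*O*(10 + u))
L = 321 (L = -3 + 36*(-23 + 32) = -3 + 36*9 = -3 + 324 = 321)
(L + 4181)/(-2684 + b(-56, -41)) = (321 + 4181)/(-2684 + 2*(-41)*(10 - 56)) = 4502/(-2684 + 2*(-41)*(-46)) = 4502/(-2684 + 3772) = 4502/1088 = 4502*(1/1088) = 2251/544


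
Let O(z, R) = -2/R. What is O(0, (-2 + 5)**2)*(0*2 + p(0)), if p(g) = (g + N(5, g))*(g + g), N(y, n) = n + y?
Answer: 0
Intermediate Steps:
p(g) = 2*g*(5 + 2*g) (p(g) = (g + (g + 5))*(g + g) = (g + (5 + g))*(2*g) = (5 + 2*g)*(2*g) = 2*g*(5 + 2*g))
O(0, (-2 + 5)**2)*(0*2 + p(0)) = (-2/(-2 + 5)**2)*(0*2 + 2*0*(5 + 2*0)) = (-2/(3**2))*(0 + 2*0*(5 + 0)) = (-2/9)*(0 + 2*0*5) = (-2*1/9)*(0 + 0) = -2/9*0 = 0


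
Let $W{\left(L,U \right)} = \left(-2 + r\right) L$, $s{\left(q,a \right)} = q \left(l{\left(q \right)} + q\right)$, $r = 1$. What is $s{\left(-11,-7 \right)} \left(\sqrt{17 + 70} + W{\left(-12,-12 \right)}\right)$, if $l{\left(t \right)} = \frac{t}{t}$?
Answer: $1320 + 110 \sqrt{87} \approx 2346.0$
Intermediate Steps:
$l{\left(t \right)} = 1$
$s{\left(q,a \right)} = q \left(1 + q\right)$
$W{\left(L,U \right)} = - L$ ($W{\left(L,U \right)} = \left(-2 + 1\right) L = - L$)
$s{\left(-11,-7 \right)} \left(\sqrt{17 + 70} + W{\left(-12,-12 \right)}\right) = - 11 \left(1 - 11\right) \left(\sqrt{17 + 70} - -12\right) = \left(-11\right) \left(-10\right) \left(\sqrt{87} + 12\right) = 110 \left(12 + \sqrt{87}\right) = 1320 + 110 \sqrt{87}$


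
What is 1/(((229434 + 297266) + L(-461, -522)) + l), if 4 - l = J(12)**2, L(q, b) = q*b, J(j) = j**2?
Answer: 1/746610 ≈ 1.3394e-6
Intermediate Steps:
L(q, b) = b*q
l = -20732 (l = 4 - (12**2)**2 = 4 - 1*144**2 = 4 - 1*20736 = 4 - 20736 = -20732)
1/(((229434 + 297266) + L(-461, -522)) + l) = 1/(((229434 + 297266) - 522*(-461)) - 20732) = 1/((526700 + 240642) - 20732) = 1/(767342 - 20732) = 1/746610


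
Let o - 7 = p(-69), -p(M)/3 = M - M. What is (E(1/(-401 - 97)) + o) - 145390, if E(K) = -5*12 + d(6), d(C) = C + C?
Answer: -145431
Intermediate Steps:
d(C) = 2*C
p(M) = 0 (p(M) = -3*(M - M) = -3*0 = 0)
o = 7 (o = 7 + 0 = 7)
E(K) = -48 (E(K) = -5*12 + 2*6 = -60 + 12 = -48)
(E(1/(-401 - 97)) + o) - 145390 = (-48 + 7) - 145390 = -41 - 145390 = -145431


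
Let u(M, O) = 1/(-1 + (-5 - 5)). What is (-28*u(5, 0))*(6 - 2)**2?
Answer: 448/11 ≈ 40.727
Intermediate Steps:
u(M, O) = -1/11 (u(M, O) = 1/(-1 - 10) = 1/(-11) = -1/11)
(-28*u(5, 0))*(6 - 2)**2 = (-28*(-1/11))*(6 - 2)**2 = (28/11)*4**2 = (28/11)*16 = 448/11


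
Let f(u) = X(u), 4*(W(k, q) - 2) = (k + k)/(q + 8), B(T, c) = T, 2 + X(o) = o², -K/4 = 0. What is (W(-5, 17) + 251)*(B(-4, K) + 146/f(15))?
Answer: -943317/1115 ≈ -846.02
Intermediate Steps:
K = 0 (K = -4*0 = 0)
X(o) = -2 + o²
W(k, q) = 2 + k/(2*(8 + q)) (W(k, q) = 2 + ((k + k)/(q + 8))/4 = 2 + ((2*k)/(8 + q))/4 = 2 + (2*k/(8 + q))/4 = 2 + k/(2*(8 + q)))
f(u) = -2 + u²
(W(-5, 17) + 251)*(B(-4, K) + 146/f(15)) = ((32 - 5 + 4*17)/(2*(8 + 17)) + 251)*(-4 + 146/(-2 + 15²)) = ((½)*(32 - 5 + 68)/25 + 251)*(-4 + 146/(-2 + 225)) = ((½)*(1/25)*95 + 251)*(-4 + 146/223) = (19/10 + 251)*(-4 + 146*(1/223)) = 2529*(-4 + 146/223)/10 = (2529/10)*(-746/223) = -943317/1115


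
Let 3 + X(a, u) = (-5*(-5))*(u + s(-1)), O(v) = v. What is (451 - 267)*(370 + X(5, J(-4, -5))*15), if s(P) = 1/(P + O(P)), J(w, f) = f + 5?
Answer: 25300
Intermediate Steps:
J(w, f) = 5 + f
s(P) = 1/(2*P) (s(P) = 1/(P + P) = 1/(2*P))
X(a, u) = -31/2 + 25*u (X(a, u) = -3 + (-5*(-5))*(u + (½)/(-1)) = -3 + 25*(u + (½)*(-1)) = -3 + 25*(u - ½) = -3 + 25*(-½ + u) = -3 + (-25/2 + 25*u) = -31/2 + 25*u)
(451 - 267)*(370 + X(5, J(-4, -5))*15) = (451 - 267)*(370 + (-31/2 + 25*(5 - 5))*15) = 184*(370 + (-31/2 + 25*0)*15) = 184*(370 + (-31/2 + 0)*15) = 184*(370 - 31/2*15) = 184*(370 - 465/2) = 184*(275/2) = 25300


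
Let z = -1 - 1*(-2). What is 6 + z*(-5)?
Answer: 1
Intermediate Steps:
z = 1 (z = -1 + 2 = 1)
6 + z*(-5) = 6 + 1*(-5) = 6 - 5 = 1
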